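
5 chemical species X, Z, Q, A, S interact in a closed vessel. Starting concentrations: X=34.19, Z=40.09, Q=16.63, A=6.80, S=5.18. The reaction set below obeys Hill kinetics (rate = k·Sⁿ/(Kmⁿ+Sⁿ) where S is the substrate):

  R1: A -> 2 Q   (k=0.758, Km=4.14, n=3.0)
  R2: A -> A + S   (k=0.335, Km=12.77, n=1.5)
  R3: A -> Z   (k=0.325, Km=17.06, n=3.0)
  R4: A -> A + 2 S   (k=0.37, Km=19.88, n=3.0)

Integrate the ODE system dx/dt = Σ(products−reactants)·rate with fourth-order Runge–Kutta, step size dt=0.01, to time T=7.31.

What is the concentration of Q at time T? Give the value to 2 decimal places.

RK4 with dt=0.01: 731 steps to T=7.31. Trajectory (selected grid times):
t=0.00: X=34.19 Z=40.09 Q=16.63 A=6.80 S=5.18
t=0.81: X=34.19 Z=40.10 Q=17.61 A=6.30 S=5.27
t=1.62: X=34.19 Z=40.12 Q=18.54 A=5.82 S=5.36
t=2.44: X=34.19 Z=40.12 Q=19.42 A=5.37 S=5.43
t=3.25: X=34.19 Z=40.13 Q=20.23 A=4.96 S=5.50
t=4.06: X=34.19 Z=40.14 Q=20.97 A=4.58 S=5.56
t=4.87: X=34.19 Z=40.14 Q=21.65 A=4.24 S=5.61
t=5.69: X=34.19 Z=40.15 Q=22.25 A=3.93 S=5.66
t=6.50: X=34.19 Z=40.15 Q=22.79 A=3.66 S=5.70
t=7.31: X=34.19 Z=40.15 Q=23.26 A=3.42 S=5.74
Read off Q at T=7.31: 23.26

Q at T = 23.26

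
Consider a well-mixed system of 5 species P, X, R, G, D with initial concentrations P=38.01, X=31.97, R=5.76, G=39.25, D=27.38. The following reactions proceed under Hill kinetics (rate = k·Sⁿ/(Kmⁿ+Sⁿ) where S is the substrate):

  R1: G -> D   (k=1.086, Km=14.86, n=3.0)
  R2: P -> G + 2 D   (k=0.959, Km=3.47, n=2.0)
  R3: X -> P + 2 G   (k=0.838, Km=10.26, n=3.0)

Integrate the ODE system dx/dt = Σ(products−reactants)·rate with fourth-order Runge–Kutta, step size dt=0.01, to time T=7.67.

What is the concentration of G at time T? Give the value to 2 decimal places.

RK4 with dt=0.01: 767 steps to T=7.67. Trajectory (selected grid times):
t=0.00: P=38.01 X=31.97 R=5.76 G=39.25 D=27.38
t=0.85: P=37.89 X=31.28 R=5.76 G=40.56 D=29.87
t=1.70: P=37.77 X=30.59 R=5.76 G=41.86 D=32.37
t=2.56: P=37.65 X=29.90 R=5.76 G=43.17 D=34.90
t=3.41: P=37.52 X=29.22 R=5.76 G=44.46 D=37.41
t=4.26: P=37.39 X=28.53 R=5.76 G=45.74 D=39.92
t=5.11: P=37.27 X=27.86 R=5.76 G=47.01 D=42.43
t=5.97: P=37.13 X=27.17 R=5.76 G=48.29 D=44.97
t=6.82: P=37.00 X=26.50 R=5.76 G=49.55 D=47.48
t=7.67: P=36.86 X=25.82 R=5.76 G=50.80 D=50.00
Read off G at T=7.67: 50.80

G at T = 50.80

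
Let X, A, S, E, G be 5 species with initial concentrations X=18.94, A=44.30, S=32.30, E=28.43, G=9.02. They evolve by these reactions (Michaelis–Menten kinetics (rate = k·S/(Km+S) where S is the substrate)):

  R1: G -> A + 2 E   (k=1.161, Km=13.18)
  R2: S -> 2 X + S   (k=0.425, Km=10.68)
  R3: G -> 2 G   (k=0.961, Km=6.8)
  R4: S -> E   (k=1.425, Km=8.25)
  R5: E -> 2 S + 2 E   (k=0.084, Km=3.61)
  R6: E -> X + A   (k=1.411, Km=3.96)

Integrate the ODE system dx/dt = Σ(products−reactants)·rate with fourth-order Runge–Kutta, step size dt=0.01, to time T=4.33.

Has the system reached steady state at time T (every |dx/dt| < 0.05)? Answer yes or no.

Steady state at T: no

RK4 with dt=0.01: 433 steps to T=4.33. Trajectory (selected grid times):
t=0.00: X=18.94 A=44.30 S=32.30 E=28.43 G=9.02
t=0.48: X=19.84 A=45.12 S=31.83 E=28.87 G=9.06
t=0.96: X=20.74 A=45.95 S=31.36 E=29.30 G=9.09
t=1.44: X=21.64 A=46.77 S=30.89 E=29.74 G=9.13
t=1.92: X=22.54 A=47.60 S=30.42 E=30.17 G=9.17
t=2.41: X=23.46 A=48.44 S=29.95 E=30.61 G=9.20
t=2.89: X=24.36 A=49.27 S=29.48 E=31.04 G=9.24
t=3.37: X=25.26 A=50.10 S=29.02 E=31.47 G=9.27
t=3.85: X=26.16 A=50.93 S=28.56 E=31.90 G=9.31
t=4.33: X=27.06 A=51.77 S=28.11 E=32.32 G=9.35
Rates at T: R1=0.4817, R2=0.3080, R3=0.5563, R4=1.1016, R5=0.0756, R6=1.2570
dx/dt at T (Σ net stoichiometry × rate): X=+1.8729, A=+1.7387, S=-0.9505, E=+0.8836, G=+0.0746
Largest |dx/dt| is |+1.8729| (X) ≥ 0.05 → not steady.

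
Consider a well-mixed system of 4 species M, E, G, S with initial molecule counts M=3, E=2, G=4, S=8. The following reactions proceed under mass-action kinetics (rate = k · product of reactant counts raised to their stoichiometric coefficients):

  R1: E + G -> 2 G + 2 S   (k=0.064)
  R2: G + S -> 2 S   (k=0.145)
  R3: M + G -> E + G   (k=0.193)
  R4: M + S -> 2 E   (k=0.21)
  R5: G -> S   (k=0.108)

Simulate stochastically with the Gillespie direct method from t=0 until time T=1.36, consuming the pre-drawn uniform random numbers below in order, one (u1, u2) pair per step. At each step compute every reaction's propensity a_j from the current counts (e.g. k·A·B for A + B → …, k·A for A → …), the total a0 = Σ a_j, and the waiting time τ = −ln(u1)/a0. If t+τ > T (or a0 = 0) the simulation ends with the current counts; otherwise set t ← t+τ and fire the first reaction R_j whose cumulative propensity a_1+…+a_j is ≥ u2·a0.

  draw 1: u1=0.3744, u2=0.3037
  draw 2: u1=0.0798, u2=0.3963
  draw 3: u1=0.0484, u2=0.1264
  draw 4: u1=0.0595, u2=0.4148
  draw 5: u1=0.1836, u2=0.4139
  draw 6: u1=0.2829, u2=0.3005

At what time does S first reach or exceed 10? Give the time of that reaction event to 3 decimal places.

t=0.000: M=3 E=2 G=4 S=8
Draw 1: a1=0.512, a2=4.640, a3=2.316, a4=5.040, a5=0.432, a0=12.940; τ=−ln(0.3744)/12.940=0.076 → t=0.076; u2·a0=0.3037·12.940=3.930; a1=0.512 < 3.930 ≤ a1+a2=5.152 → R2 fires; M=3 E=2 G=3 S=9
Draw 2: a1=0.384, a2=3.915, a3=1.737, a4=5.670, a5=0.324, a0=12.030; τ=−ln(0.0798)/12.030=0.210 → t=0.286; u2·a0=0.3963·12.030=4.767; a1+a2=4.299 < 4.767 ≤ a1+…+a3=6.036 → R3 fires; M=2 E=3 G=3 S=9
Draw 3: a1=0.576, a2=3.915, a3=1.158, a4=3.780, a5=0.324, a0=9.753; τ=−ln(0.0484)/9.753=0.310 → t=0.597; u2·a0=0.1264·9.753=1.233; a1=0.576 < 1.233 ≤ a1+a2=4.491 → R2 fires; M=2 E=3 G=2 S=10
Draw 4: a1=0.384, a2=2.900, a3=0.772, a4=4.200, a5=0.216, a0=8.472; τ=−ln(0.0595)/8.472=0.333 → t=0.930; u2·a0=0.4148·8.472=3.514; a1+a2=3.284 < 3.514 ≤ a1+…+a3=4.056 → R3 fires; M=1 E=4 G=2 S=10
Draw 5: a1=0.512, a2=2.900, a3=0.386, a4=2.100, a5=0.216, a0=6.114; τ=−ln(0.1836)/6.114=0.277 → t=1.207; u2·a0=0.4139·6.114=2.531; a1=0.512 < 2.531 ≤ a1+a2=3.412 → R2 fires; M=1 E=4 G=1 S=11
Draw 6: a1=0.256, a2=1.595, a3=0.193, a4=2.310, a5=0.108, a0=4.462; τ=−ln(0.2829)/4.462=0.283 → t=1.490 > T=1.36: stop.
S first becomes ≥ 10 when it reaches 10 at the event at t=0.597.

Threshold first reached at t = 0.597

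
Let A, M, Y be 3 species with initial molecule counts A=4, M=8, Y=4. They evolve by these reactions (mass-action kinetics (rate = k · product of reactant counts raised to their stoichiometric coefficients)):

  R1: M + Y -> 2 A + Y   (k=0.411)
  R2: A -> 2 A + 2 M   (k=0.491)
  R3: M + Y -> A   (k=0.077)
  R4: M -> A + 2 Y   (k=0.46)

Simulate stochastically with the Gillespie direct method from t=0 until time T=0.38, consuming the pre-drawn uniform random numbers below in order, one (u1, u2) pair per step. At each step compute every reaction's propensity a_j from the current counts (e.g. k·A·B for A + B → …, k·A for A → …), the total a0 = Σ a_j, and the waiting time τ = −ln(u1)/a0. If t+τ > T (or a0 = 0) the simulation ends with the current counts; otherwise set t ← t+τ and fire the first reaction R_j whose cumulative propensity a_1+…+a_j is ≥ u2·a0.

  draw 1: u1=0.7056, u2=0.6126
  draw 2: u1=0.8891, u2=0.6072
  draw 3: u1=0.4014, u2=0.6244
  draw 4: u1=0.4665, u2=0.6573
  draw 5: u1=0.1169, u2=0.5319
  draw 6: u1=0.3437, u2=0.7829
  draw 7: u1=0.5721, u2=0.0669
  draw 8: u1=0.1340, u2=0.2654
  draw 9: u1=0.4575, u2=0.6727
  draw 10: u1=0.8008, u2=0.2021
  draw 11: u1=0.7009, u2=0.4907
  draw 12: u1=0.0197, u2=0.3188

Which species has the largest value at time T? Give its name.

Dominant species at T: A

t=0.000: A=4 M=8 Y=4
Draw 1: a1=13.152, a2=1.964, a3=2.464, a4=3.680, a0=21.260; τ=−ln(0.7056)/21.260=0.016 → t=0.016; u2·a0=0.6126·21.260=13.024 ≤ a1=13.152 → R1 fires; A=6 M=7 Y=4
Draw 2: a1=11.508, a2=2.946, a3=2.156, a4=3.220, a0=19.830; τ=−ln(0.8891)/19.830=0.006 → t=0.022; u2·a0=0.6072·19.830=12.041; a1=11.508 < 12.041 ≤ a1+a2=14.454 → R2 fires; A=7 M=9 Y=4
Draw 3: a1=14.796, a2=3.437, a3=2.772, a4=4.140, a0=25.145; τ=−ln(0.4014)/25.145=0.036 → t=0.059; u2·a0=0.6244·25.145=15.701; a1=14.796 < 15.701 ≤ a1+a2=18.233 → R2 fires; A=8 M=11 Y=4
Draw 4: a1=18.084, a2=3.928, a3=3.388, a4=5.060, a0=30.460; τ=−ln(0.4665)/30.460=0.025 → t=0.084; u2·a0=0.6573·30.460=20.021; a1=18.084 < 20.021 ≤ a1+a2=22.012 → R2 fires; A=9 M=13 Y=4
Draw 5: a1=21.372, a2=4.419, a3=4.004, a4=5.980, a0=35.775; τ=−ln(0.1169)/35.775=0.060 → t=0.144; u2·a0=0.5319·35.775=19.029 ≤ a1=21.372 → R1 fires; A=11 M=12 Y=4
Draw 6: a1=19.728, a2=5.401, a3=3.696, a4=5.520, a0=34.345; τ=−ln(0.3437)/34.345=0.031 → t=0.175; u2·a0=0.7829·34.345=26.889; a1+a2=25.129 < 26.889 ≤ a1+…+a3=28.825 → R3 fires; A=12 M=11 Y=3
Draw 7: a1=13.563, a2=5.892, a3=2.541, a4=5.060, a0=27.056; τ=−ln(0.5721)/27.056=0.021 → t=0.195; u2·a0=0.0669·27.056=1.810 ≤ a1=13.563 → R1 fires; A=14 M=10 Y=3
Draw 8: a1=12.330, a2=6.874, a3=2.310, a4=4.600, a0=26.114; τ=−ln(0.1340)/26.114=0.077 → t=0.272; u2·a0=0.2654·26.114=6.931 ≤ a1=12.330 → R1 fires; A=16 M=9 Y=3
Draw 9: a1=11.097, a2=7.856, a3=2.079, a4=4.140, a0=25.172; τ=−ln(0.4575)/25.172=0.031 → t=0.303; u2·a0=0.6727·25.172=16.933; a1=11.097 < 16.933 ≤ a1+a2=18.953 → R2 fires; A=17 M=11 Y=3
Draw 10: a1=13.563, a2=8.347, a3=2.541, a4=5.060, a0=29.511; τ=−ln(0.8008)/29.511=0.008 → t=0.311; u2·a0=0.2021·29.511=5.964 ≤ a1=13.563 → R1 fires; A=19 M=10 Y=3
Draw 11: a1=12.330, a2=9.329, a3=2.310, a4=4.600, a0=28.569; τ=−ln(0.7009)/28.569=0.012 → t=0.323; u2·a0=0.4907·28.569=14.019; a1=12.330 < 14.019 ≤ a1+a2=21.659 → R2 fires; A=20 M=12 Y=3
Draw 12: a1=14.796, a2=9.820, a3=2.772, a4=5.520, a0=32.908; τ=−ln(0.0197)/32.908=0.119 → t=0.443 > T=0.38: stop.
At T=0.38: A=20 M=12 Y=3; the largest is A.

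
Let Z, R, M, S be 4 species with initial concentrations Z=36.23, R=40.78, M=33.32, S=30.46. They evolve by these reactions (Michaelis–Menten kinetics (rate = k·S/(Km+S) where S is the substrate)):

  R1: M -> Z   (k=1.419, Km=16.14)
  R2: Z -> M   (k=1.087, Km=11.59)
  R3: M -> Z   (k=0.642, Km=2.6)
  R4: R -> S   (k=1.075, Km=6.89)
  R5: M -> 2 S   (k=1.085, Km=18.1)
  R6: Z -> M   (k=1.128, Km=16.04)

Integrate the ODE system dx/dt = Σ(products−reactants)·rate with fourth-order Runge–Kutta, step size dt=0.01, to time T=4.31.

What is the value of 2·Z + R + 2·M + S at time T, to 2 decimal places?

Check how each reaction changes W = 2·Z + R + 2·M + S (weight of products minus weight of reactants):
R1: M -> Z: (2·1) − (2·1) = 2 − 2 = 0
R2: Z -> M: (2·1) − (2·1) = 2 − 2 = 0
R3: M -> Z: (2·1) − (2·1) = 2 − 2 = 0
R4: R -> S: (1·1) − (1·1) = 1 − 1 = 0
R5: M -> 2 S: (1·2) − (2·1) = 2 − 2 = 0
R6: Z -> M: (2·1) − (2·1) = 2 − 2 = 0
Every reaction leaves W unchanged, so W is conserved and no simulation is needed: W(T) = W(0) = 2·36.23 + 40.78 + 2·33.32 + 30.46 = 210.34

Value at T = 210.34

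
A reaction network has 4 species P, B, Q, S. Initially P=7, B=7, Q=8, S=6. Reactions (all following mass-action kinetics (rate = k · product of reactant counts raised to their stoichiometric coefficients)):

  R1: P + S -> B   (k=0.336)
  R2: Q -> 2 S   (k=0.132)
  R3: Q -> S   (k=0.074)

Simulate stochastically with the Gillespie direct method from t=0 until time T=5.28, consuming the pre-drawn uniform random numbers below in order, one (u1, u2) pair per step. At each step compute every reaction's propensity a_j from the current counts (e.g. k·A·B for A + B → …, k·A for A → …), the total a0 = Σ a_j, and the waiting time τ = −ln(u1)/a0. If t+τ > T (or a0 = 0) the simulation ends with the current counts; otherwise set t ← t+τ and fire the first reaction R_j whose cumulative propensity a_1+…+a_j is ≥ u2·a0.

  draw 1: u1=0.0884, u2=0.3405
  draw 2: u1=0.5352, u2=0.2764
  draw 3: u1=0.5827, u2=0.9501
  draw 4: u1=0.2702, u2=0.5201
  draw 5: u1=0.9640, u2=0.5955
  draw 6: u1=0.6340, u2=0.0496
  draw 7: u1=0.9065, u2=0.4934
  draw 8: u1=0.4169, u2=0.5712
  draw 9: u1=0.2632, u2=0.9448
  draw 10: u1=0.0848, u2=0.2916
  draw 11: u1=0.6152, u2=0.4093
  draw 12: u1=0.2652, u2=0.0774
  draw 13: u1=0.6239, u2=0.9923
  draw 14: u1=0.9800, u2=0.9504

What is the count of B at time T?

B at T = 14

t=0.000: P=7 B=7 Q=8 S=6
Draw 1: a1=14.112, a2=1.056, a3=0.592, a0=15.760; τ=−ln(0.0884)/15.760=0.154 → t=0.154; u2·a0=0.3405·15.760=5.366 ≤ a1=14.112 → R1 fires; P=6 B=8 Q=8 S=5
Draw 2: a1=10.080, a2=1.056, a3=0.592, a0=11.728; τ=−ln(0.5352)/11.728=0.053 → t=0.207; u2·a0=0.2764·11.728=3.242 ≤ a1=10.080 → R1 fires; P=5 B=9 Q=8 S=4
Draw 3: a1=6.720, a2=1.056, a3=0.592, a0=8.368; τ=−ln(0.5827)/8.368=0.065 → t=0.272; u2·a0=0.9501·8.368=7.950; a1+a2=7.776 < 7.950 ≤ a1+…+a3=8.368 → R3 fires; P=5 B=9 Q=7 S=5
Draw 4: a1=8.400, a2=0.924, a3=0.518, a0=9.842; τ=−ln(0.2702)/9.842=0.133 → t=0.405; u2·a0=0.5201·9.842=5.119 ≤ a1=8.400 → R1 fires; P=4 B=10 Q=7 S=4
Draw 5: a1=5.376, a2=0.924, a3=0.518, a0=6.818; τ=−ln(0.9640)/6.818=0.005 → t=0.410; u2·a0=0.5955·6.818=4.060 ≤ a1=5.376 → R1 fires; P=3 B=11 Q=7 S=3
Draw 6: a1=3.024, a2=0.924, a3=0.518, a0=4.466; τ=−ln(0.6340)/4.466=0.102 → t=0.512; u2·a0=0.0496·4.466=0.222 ≤ a1=3.024 → R1 fires; P=2 B=12 Q=7 S=2
Draw 7: a1=1.344, a2=0.924, a3=0.518, a0=2.786; τ=−ln(0.9065)/2.786=0.035 → t=0.547; u2·a0=0.4934·2.786=1.375; a1=1.344 < 1.375 ≤ a1+a2=2.268 → R2 fires; P=2 B=12 Q=6 S=4
Draw 8: a1=2.688, a2=0.792, a3=0.444, a0=3.924; τ=−ln(0.4169)/3.924=0.223 → t=0.770; u2·a0=0.5712·3.924=2.241 ≤ a1=2.688 → R1 fires; P=1 B=13 Q=6 S=3
Draw 9: a1=1.008, a2=0.792, a3=0.444, a0=2.244; τ=−ln(0.2632)/2.244=0.595 → t=1.365; u2·a0=0.9448·2.244=2.120; a1+a2=1.800 < 2.120 ≤ a1+…+a3=2.244 → R3 fires; P=1 B=13 Q=5 S=4
Draw 10: a1=1.344, a2=0.660, a3=0.370, a0=2.374; τ=−ln(0.0848)/2.374=1.039 → t=2.405; u2·a0=0.2916·2.374=0.692 ≤ a1=1.344 → R1 fires; P=0 B=14 Q=5 S=3
Draw 11: a1=0.000, a2=0.660, a3=0.370, a0=1.030; τ=−ln(0.6152)/1.030=0.472 → t=2.876; u2·a0=0.4093·1.030=0.422; a1=0.000 < 0.422 ≤ a1+a2=0.660 → R2 fires; P=0 B=14 Q=4 S=5
Draw 12: a1=0.000, a2=0.528, a3=0.296, a0=0.824; τ=−ln(0.2652)/0.824=1.611 → t=4.487; u2·a0=0.0774·0.824=0.064; a1=0.000 < 0.064 ≤ a1+a2=0.528 → R2 fires; P=0 B=14 Q=3 S=7
Draw 13: a1=0.000, a2=0.396, a3=0.222, a0=0.618; τ=−ln(0.6239)/0.618=0.763 → t=5.250; u2·a0=0.9923·0.618=0.613; a1+a2=0.396 < 0.613 ≤ a1+…+a3=0.618 → R3 fires; P=0 B=14 Q=2 S=8
Draw 14: a1=0.000, a2=0.264, a3=0.148, a0=0.412; τ=−ln(0.9800)/0.412=0.049 → t=5.299 > T=5.28: stop.
Read off B at T=5.28: 14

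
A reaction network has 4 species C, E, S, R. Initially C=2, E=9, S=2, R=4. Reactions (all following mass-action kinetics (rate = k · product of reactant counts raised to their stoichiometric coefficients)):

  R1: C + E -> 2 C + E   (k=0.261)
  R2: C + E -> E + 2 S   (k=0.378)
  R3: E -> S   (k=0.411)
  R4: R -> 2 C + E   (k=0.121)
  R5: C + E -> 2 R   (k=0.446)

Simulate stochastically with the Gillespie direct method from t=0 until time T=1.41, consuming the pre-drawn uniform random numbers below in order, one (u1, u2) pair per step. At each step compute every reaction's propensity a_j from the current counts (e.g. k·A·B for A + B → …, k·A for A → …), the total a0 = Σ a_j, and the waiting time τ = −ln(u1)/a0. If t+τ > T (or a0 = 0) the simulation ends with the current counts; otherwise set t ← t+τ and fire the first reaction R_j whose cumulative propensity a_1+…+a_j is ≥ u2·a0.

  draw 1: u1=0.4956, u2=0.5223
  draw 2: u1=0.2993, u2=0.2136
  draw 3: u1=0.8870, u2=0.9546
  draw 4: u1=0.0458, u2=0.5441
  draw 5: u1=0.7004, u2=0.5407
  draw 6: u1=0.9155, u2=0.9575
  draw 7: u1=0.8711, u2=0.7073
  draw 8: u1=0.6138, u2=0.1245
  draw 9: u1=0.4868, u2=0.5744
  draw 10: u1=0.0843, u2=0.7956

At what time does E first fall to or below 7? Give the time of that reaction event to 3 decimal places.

t=0.000: C=2 E=9 S=2 R=4
Draw 1: a1=4.698, a2=6.804, a3=3.699, a4=0.484, a5=8.028, a0=23.713; τ=−ln(0.4956)/23.713=0.030 → t=0.030; u2·a0=0.5223·23.713=12.385; a1+a2=11.502 < 12.385 ≤ a1+…+a3=15.201 → R3 fires; C=2 E=8 S=3 R=4
Draw 2: a1=4.176, a2=6.048, a3=3.288, a4=0.484, a5=7.136, a0=21.132; τ=−ln(0.2993)/21.132=0.057 → t=0.087; u2·a0=0.2136·21.132=4.514; a1=4.176 < 4.514 ≤ a1+a2=10.224 → R2 fires; C=1 E=8 S=5 R=4
Draw 3: a1=2.088, a2=3.024, a3=3.288, a4=0.484, a5=3.568, a0=12.452; τ=−ln(0.8870)/12.452=0.010 → t=0.096; u2·a0=0.9546·12.452=11.887; a1+…+a4=8.884 < 11.887 ≤ a1+…+a5=12.452 → R5 fires; C=0 E=7 S=5 R=6
Draw 4: a1=0.000, a2=0.000, a3=2.877, a4=0.726, a5=0.000, a0=3.603; τ=−ln(0.0458)/3.603=0.856 → t=0.952; u2·a0=0.5441·3.603=1.960; a1+a2=0.000 < 1.960 ≤ a1+…+a3=2.877 → R3 fires; C=0 E=6 S=6 R=6
Draw 5: a1=0.000, a2=0.000, a3=2.466, a4=0.726, a5=0.000, a0=3.192; τ=−ln(0.7004)/3.192=0.112 → t=1.064; u2·a0=0.5407·3.192=1.726; a1+a2=0.000 < 1.726 ≤ a1+…+a3=2.466 → R3 fires; C=0 E=5 S=7 R=6
Draw 6: a1=0.000, a2=0.000, a3=2.055, a4=0.726, a5=0.000, a0=2.781; τ=−ln(0.9155)/2.781=0.032 → t=1.095; u2·a0=0.9575·2.781=2.663; a1+…+a3=2.055 < 2.663 ≤ a1+…+a4=2.781 → R4 fires; C=2 E=6 S=7 R=5
Draw 7: a1=3.132, a2=4.536, a3=2.466, a4=0.605, a5=5.352, a0=16.091; τ=−ln(0.8711)/16.091=0.009 → t=1.104; u2·a0=0.7073·16.091=11.381; a1+…+a4=10.739 < 11.381 ≤ a1+…+a5=16.091 → R5 fires; C=1 E=5 S=7 R=7
Draw 8: a1=1.305, a2=1.890, a3=2.055, a4=0.847, a5=2.230, a0=8.327; τ=−ln(0.6138)/8.327=0.059 → t=1.163; u2·a0=0.1245·8.327=1.037 ≤ a1=1.305 → R1 fires; C=2 E=5 S=7 R=7
Draw 9: a1=2.610, a2=3.780, a3=2.055, a4=0.847, a5=4.460, a0=13.752; τ=−ln(0.4868)/13.752=0.052 → t=1.215; u2·a0=0.5744·13.752=7.899; a1+a2=6.390 < 7.899 ≤ a1+…+a3=8.445 → R3 fires; C=2 E=4 S=8 R=7
Draw 10: a1=2.088, a2=3.024, a3=1.644, a4=0.847, a5=3.568, a0=11.171; τ=−ln(0.0843)/11.171=0.221 → t=1.436 > T=1.41: stop.
E first becomes ≤ 7 when it reaches 7 at the event at t=0.096.

Threshold first reached at t = 0.096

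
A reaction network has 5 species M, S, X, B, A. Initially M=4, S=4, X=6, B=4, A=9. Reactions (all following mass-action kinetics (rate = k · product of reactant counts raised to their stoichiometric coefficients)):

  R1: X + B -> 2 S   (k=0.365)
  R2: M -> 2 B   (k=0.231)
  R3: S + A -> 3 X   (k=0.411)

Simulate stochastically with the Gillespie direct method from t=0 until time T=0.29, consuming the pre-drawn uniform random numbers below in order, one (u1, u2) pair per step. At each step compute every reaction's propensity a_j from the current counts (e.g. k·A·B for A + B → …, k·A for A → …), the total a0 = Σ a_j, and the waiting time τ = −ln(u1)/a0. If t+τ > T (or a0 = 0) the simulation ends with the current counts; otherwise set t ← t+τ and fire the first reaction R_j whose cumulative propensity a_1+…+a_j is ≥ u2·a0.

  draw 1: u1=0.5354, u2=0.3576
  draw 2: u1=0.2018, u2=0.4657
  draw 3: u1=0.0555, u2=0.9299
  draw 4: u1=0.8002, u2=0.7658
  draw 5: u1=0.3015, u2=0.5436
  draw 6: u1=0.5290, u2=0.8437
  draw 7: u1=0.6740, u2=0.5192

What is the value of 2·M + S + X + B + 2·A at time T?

Check how each reaction changes W = 2·M + S + X + B + 2·A (weight of products minus weight of reactants):
R1: X + B -> 2 S: (1·2) − (1·1 + 1·1) = 2 − 2 = 0
R2: M -> 2 B: (1·2) − (2·1) = 2 − 2 = 0
R3: S + A -> 3 X: (1·3) − (1·1 + 2·1) = 3 − 3 = 0
Every reaction leaves W unchanged, so W is conserved and no simulation is needed: W(T) = W(0) = 2·4 + 4 + 6 + 4 + 2·9 = 40

Value at T = 40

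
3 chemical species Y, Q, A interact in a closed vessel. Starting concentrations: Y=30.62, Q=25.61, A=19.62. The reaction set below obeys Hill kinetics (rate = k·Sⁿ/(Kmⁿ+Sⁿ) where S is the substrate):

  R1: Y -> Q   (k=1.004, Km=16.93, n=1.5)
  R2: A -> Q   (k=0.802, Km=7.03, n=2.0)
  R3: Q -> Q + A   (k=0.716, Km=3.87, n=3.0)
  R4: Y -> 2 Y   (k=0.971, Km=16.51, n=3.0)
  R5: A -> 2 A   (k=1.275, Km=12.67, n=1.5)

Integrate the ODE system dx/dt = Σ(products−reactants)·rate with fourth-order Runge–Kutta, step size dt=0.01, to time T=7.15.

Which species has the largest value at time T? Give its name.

Dominant species at T: Q

RK4 with dt=0.01: 715 steps to T=7.15. Trajectory (selected grid times):
t=0.00: Y=30.62 Q=25.61 A=19.62
t=0.79: Y=30.72 Q=26.74 A=20.29
t=1.59: Y=30.82 Q=27.88 A=20.97
t=2.38: Y=30.92 Q=29.02 A=21.66
t=3.18: Y=31.03 Q=30.17 A=22.36
t=3.97: Y=31.13 Q=31.31 A=23.05
t=4.77: Y=31.23 Q=32.48 A=23.77
t=5.56: Y=31.33 Q=33.63 A=24.48
t=6.36: Y=31.44 Q=34.80 A=25.20
t=7.15: Y=31.54 Q=35.96 A=25.93
At T=7.15: Y=31.54 Q=35.96 A=25.93; the largest is Q.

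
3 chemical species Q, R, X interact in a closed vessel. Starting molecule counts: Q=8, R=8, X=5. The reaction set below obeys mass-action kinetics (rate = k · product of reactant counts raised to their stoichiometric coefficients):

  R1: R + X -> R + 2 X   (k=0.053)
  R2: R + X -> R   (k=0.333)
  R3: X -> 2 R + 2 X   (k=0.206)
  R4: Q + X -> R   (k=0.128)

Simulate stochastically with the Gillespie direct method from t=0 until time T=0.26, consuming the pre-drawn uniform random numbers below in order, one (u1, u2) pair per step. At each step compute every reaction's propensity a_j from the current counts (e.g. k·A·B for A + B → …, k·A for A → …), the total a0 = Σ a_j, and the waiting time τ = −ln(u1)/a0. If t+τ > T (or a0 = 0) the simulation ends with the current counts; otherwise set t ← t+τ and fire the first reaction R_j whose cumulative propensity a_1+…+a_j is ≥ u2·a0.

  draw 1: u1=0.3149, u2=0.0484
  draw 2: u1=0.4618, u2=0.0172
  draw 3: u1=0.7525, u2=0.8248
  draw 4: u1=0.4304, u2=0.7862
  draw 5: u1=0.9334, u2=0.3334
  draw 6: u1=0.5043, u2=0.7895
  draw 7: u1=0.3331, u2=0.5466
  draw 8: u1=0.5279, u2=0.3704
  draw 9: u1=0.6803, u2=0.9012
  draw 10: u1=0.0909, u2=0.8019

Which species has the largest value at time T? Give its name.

Dominant species at T: R

t=0.000: Q=8 R=8 X=5
Draw 1: a1=2.120, a2=13.320, a3=1.030, a4=5.120, a0=21.590; τ=−ln(0.3149)/21.590=0.054 → t=0.054; u2·a0=0.0484·21.590=1.045 ≤ a1=2.120 → R1 fires; Q=8 R=8 X=6
Draw 2: a1=2.544, a2=15.984, a3=1.236, a4=6.144, a0=25.908; τ=−ln(0.4618)/25.908=0.030 → t=0.083; u2·a0=0.0172·25.908=0.446 ≤ a1=2.544 → R1 fires; Q=8 R=8 X=7
Draw 3: a1=2.968, a2=18.648, a3=1.442, a4=7.168, a0=30.226; τ=−ln(0.7525)/30.226=0.009 → t=0.093; u2·a0=0.8248·30.226=24.930; a1+…+a3=23.058 < 24.930 ≤ a1+…+a4=30.226 → R4 fires; Q=7 R=9 X=6
Draw 4: a1=2.862, a2=17.982, a3=1.236, a4=5.376, a0=27.456; τ=−ln(0.4304)/27.456=0.031 → t=0.123; u2·a0=0.7862·27.456=21.586; a1+a2=20.844 < 21.586 ≤ a1+…+a3=22.080 → R3 fires; Q=7 R=11 X=7
Draw 5: a1=4.081, a2=25.641, a3=1.442, a4=6.272, a0=37.436; τ=−ln(0.9334)/37.436=0.002 → t=0.125; u2·a0=0.3334·37.436=12.481; a1=4.081 < 12.481 ≤ a1+a2=29.722 → R2 fires; Q=7 R=11 X=6
Draw 6: a1=3.498, a2=21.978, a3=1.236, a4=5.376, a0=32.088; τ=−ln(0.5043)/32.088=0.021 → t=0.147; u2·a0=0.7895·32.088=25.333; a1=3.498 < 25.333 ≤ a1+a2=25.476 → R2 fires; Q=7 R=11 X=5
Draw 7: a1=2.915, a2=18.315, a3=1.030, a4=4.480, a0=26.740; τ=−ln(0.3331)/26.740=0.041 → t=0.188; u2·a0=0.5466·26.740=14.616; a1=2.915 < 14.616 ≤ a1+a2=21.230 → R2 fires; Q=7 R=11 X=4
Draw 8: a1=2.332, a2=14.652, a3=0.824, a4=3.584, a0=21.392; τ=−ln(0.5279)/21.392=0.030 → t=0.218; u2·a0=0.3704·21.392=7.924; a1=2.332 < 7.924 ≤ a1+a2=16.984 → R2 fires; Q=7 R=11 X=3
Draw 9: a1=1.749, a2=10.989, a3=0.618, a4=2.688, a0=16.044; τ=−ln(0.6803)/16.044=0.024 → t=0.242; u2·a0=0.9012·16.044=14.459; a1+…+a3=13.356 < 14.459 ≤ a1+…+a4=16.044 → R4 fires; Q=6 R=12 X=2
Draw 10: a1=1.272, a2=7.992, a3=0.412, a4=1.536, a0=11.212; τ=−ln(0.0909)/11.212=0.214 → t=0.455 > T=0.26: stop.
At T=0.26: Q=6 R=12 X=2; the largest is R.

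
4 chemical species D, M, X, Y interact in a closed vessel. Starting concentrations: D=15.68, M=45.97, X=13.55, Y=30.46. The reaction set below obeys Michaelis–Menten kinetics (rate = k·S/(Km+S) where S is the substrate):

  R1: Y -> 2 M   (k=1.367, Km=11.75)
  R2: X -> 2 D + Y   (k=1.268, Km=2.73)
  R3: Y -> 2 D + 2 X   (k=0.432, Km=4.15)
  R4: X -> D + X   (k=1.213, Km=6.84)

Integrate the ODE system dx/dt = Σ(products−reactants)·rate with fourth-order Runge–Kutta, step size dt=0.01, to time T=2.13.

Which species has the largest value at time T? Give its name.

Dominant species at T: M

RK4 with dt=0.01: 213 steps to T=2.13. Trajectory (selected grid times):
t=0.00: D=15.68 M=45.97 X=13.55 Y=30.46
t=0.24: D=16.56 M=46.44 X=13.48 Y=30.39
t=0.47: D=17.41 M=46.90 X=13.41 Y=30.31
t=0.71: D=18.29 M=47.37 X=13.34 Y=30.24
t=0.95: D=19.17 M=47.84 X=13.27 Y=30.16
t=1.18: D=20.01 M=48.29 X=13.20 Y=30.09
t=1.42: D=20.89 M=48.77 X=13.13 Y=30.02
t=1.66: D=21.76 M=49.24 X=13.06 Y=29.94
t=1.89: D=22.60 M=49.69 X=13.00 Y=29.87
t=2.13: D=23.48 M=50.16 X=12.93 Y=29.80
At T=2.13: D=23.48 M=50.16 X=12.93 Y=29.80; the largest is M.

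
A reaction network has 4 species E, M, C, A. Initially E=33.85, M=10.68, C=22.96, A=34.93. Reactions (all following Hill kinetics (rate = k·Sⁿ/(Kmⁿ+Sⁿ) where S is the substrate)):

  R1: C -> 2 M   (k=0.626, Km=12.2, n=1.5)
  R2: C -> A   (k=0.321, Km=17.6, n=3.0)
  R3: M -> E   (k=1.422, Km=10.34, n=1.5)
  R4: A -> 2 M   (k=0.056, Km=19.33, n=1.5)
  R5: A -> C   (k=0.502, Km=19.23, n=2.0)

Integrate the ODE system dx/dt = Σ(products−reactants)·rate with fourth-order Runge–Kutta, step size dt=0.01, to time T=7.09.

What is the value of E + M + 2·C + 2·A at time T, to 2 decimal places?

Value at T = 160.31

Check how each reaction changes W = E + M + 2·C + 2·A (weight of products minus weight of reactants):
R1: C -> 2 M: (1·2) − (2·1) = 2 − 2 = 0
R2: C -> A: (2·1) − (2·1) = 2 − 2 = 0
R3: M -> E: (1·1) − (1·1) = 1 − 1 = 0
R4: A -> 2 M: (1·2) − (2·1) = 2 − 2 = 0
R5: A -> C: (2·1) − (2·1) = 2 − 2 = 0
Every reaction leaves W unchanged, so W is conserved and no simulation is needed: W(T) = W(0) = 33.85 + 10.68 + 2·22.96 + 2·34.93 = 160.31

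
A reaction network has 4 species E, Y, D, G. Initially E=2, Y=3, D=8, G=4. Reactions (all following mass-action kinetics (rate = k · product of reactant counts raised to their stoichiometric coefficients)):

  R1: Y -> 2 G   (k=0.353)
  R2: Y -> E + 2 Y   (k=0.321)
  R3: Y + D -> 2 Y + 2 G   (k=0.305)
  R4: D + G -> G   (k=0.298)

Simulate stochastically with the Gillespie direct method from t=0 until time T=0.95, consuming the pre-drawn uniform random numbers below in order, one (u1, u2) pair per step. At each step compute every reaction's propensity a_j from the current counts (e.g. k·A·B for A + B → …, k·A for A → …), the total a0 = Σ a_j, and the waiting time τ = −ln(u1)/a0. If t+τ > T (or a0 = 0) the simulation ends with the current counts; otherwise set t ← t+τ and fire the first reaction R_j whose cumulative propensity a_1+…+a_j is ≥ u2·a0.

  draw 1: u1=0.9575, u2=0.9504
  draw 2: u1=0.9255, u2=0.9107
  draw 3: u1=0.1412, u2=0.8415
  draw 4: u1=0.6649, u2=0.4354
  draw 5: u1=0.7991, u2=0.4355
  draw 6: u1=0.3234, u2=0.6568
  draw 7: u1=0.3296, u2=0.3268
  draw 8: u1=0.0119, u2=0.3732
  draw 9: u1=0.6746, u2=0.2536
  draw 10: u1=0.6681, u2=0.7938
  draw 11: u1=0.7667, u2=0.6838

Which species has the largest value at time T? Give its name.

Dominant species at T: G

t=0.000: E=2 Y=3 D=8 G=4
Draw 1: a1=1.059, a2=0.963, a3=7.320, a4=9.536, a0=18.878; τ=−ln(0.9575)/18.878=0.002 → t=0.002; u2·a0=0.9504·18.878=17.942; a1+…+a3=9.342 < 17.942 ≤ a1+…+a4=18.878 → R4 fires; E=2 Y=3 D=7 G=4
Draw 2: a1=1.059, a2=0.963, a3=6.405, a4=8.344, a0=16.771; τ=−ln(0.9255)/16.771=0.005 → t=0.007; u2·a0=0.9107·16.771=15.273; a1+…+a3=8.427 < 15.273 ≤ a1+…+a4=16.771 → R4 fires; E=2 Y=3 D=6 G=4
Draw 3: a1=1.059, a2=0.963, a3=5.490, a4=7.152, a0=14.664; τ=−ln(0.1412)/14.664=0.133 → t=0.140; u2·a0=0.8415·14.664=12.340; a1+…+a3=7.512 < 12.340 ≤ a1+…+a4=14.664 → R4 fires; E=2 Y=3 D=5 G=4
Draw 4: a1=1.059, a2=0.963, a3=4.575, a4=5.960, a0=12.557; τ=−ln(0.6649)/12.557=0.033 → t=0.173; u2·a0=0.4354·12.557=5.467; a1+a2=2.022 < 5.467 ≤ a1+…+a3=6.597 → R3 fires; E=2 Y=4 D=4 G=6
Draw 5: a1=1.412, a2=1.284, a3=4.880, a4=7.152, a0=14.728; τ=−ln(0.7991)/14.728=0.015 → t=0.188; u2·a0=0.4355·14.728=6.414; a1+a2=2.696 < 6.414 ≤ a1+…+a3=7.576 → R3 fires; E=2 Y=5 D=3 G=8
Draw 6: a1=1.765, a2=1.605, a3=4.575, a4=7.152, a0=15.097; τ=−ln(0.3234)/15.097=0.075 → t=0.263; u2·a0=0.6568·15.097=9.916; a1+…+a3=7.945 < 9.916 ≤ a1+…+a4=15.097 → R4 fires; E=2 Y=5 D=2 G=8
Draw 7: a1=1.765, a2=1.605, a3=3.050, a4=4.768, a0=11.188; τ=−ln(0.3296)/11.188=0.099 → t=0.362; u2·a0=0.3268·11.188=3.656; a1+a2=3.370 < 3.656 ≤ a1+…+a3=6.420 → R3 fires; E=2 Y=6 D=1 G=10
Draw 8: a1=2.118, a2=1.926, a3=1.830, a4=2.980, a0=8.854; τ=−ln(0.0119)/8.854=0.500 → t=0.863; u2·a0=0.3732·8.854=3.304; a1=2.118 < 3.304 ≤ a1+a2=4.044 → R2 fires; E=3 Y=7 D=1 G=10
Draw 9: a1=2.471, a2=2.247, a3=2.135, a4=2.980, a0=9.833; τ=−ln(0.6746)/9.833=0.040 → t=0.903; u2·a0=0.2536·9.833=2.494; a1=2.471 < 2.494 ≤ a1+a2=4.718 → R2 fires; E=4 Y=8 D=1 G=10
Draw 10: a1=2.824, a2=2.568, a3=2.440, a4=2.980, a0=10.812; τ=−ln(0.6681)/10.812=0.037 → t=0.940; u2·a0=0.7938·10.812=8.583; a1+…+a3=7.832 < 8.583 ≤ a1+…+a4=10.812 → R4 fires; E=4 Y=8 D=0 G=10
Draw 11: a1=2.824, a2=2.568, a3=0.000, a4=0.000, a0=5.392; τ=−ln(0.7667)/5.392=0.049 → t=0.989 > T=0.95: stop.
At T=0.95: E=4 Y=8 D=0 G=10; the largest is G.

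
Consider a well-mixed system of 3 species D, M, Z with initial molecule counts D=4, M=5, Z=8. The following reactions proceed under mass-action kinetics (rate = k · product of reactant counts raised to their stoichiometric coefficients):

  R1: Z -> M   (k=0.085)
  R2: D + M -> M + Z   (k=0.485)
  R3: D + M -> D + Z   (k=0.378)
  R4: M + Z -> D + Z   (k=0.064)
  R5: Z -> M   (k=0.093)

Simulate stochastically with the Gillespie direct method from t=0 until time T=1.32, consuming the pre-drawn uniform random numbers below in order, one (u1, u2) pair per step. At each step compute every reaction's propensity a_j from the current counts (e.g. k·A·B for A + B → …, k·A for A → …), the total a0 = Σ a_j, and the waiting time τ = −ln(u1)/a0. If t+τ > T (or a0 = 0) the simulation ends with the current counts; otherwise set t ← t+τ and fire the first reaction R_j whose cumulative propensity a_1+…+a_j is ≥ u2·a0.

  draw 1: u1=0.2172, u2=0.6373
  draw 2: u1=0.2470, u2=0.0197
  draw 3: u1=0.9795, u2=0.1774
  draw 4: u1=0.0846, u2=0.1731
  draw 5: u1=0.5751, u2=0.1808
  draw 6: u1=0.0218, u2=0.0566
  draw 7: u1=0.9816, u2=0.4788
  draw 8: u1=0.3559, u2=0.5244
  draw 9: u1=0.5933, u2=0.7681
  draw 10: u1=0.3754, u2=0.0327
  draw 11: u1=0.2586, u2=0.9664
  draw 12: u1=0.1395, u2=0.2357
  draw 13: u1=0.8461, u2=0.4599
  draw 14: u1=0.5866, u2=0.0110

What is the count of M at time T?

t=0.000: D=4 M=5 Z=8
Draw 1: a1=0.680, a2=9.700, a3=7.560, a4=2.560, a5=0.744, a0=21.244; τ=−ln(0.2172)/21.244=0.072 → t=0.072; u2·a0=0.6373·21.244=13.539; a1+a2=10.380 < 13.539 ≤ a1+…+a3=17.940 → R3 fires; D=4 M=4 Z=9
Draw 2: a1=0.765, a2=7.760, a3=6.048, a4=2.304, a5=0.837, a0=17.714; τ=−ln(0.2470)/17.714=0.079 → t=0.151; u2·a0=0.0197·17.714=0.349 ≤ a1=0.765 → R1 fires; D=4 M=5 Z=8
Draw 3: a1=0.680, a2=9.700, a3=7.560, a4=2.560, a5=0.744, a0=21.244; τ=−ln(0.9795)/21.244=0.001 → t=0.152; u2·a0=0.1774·21.244=3.769; a1=0.680 < 3.769 ≤ a1+a2=10.380 → R2 fires; D=3 M=5 Z=9
Draw 4: a1=0.765, a2=7.275, a3=5.670, a4=2.880, a5=0.837, a0=17.427; τ=−ln(0.0846)/17.427=0.142 → t=0.294; u2·a0=0.1731·17.427=3.017; a1=0.765 < 3.017 ≤ a1+a2=8.040 → R2 fires; D=2 M=5 Z=10
Draw 5: a1=0.850, a2=4.850, a3=3.780, a4=3.200, a5=0.930, a0=13.610; τ=−ln(0.5751)/13.610=0.041 → t=0.334; u2·a0=0.1808·13.610=2.461; a1=0.850 < 2.461 ≤ a1+a2=5.700 → R2 fires; D=1 M=5 Z=11
Draw 6: a1=0.935, a2=2.425, a3=1.890, a4=3.520, a5=1.023, a0=9.793; τ=−ln(0.0218)/9.793=0.391 → t=0.725; u2·a0=0.0566·9.793=0.554 ≤ a1=0.935 → R1 fires; D=1 M=6 Z=10
Draw 7: a1=0.850, a2=2.910, a3=2.268, a4=3.840, a5=0.930, a0=10.798; τ=−ln(0.9816)/10.798=0.002 → t=0.727; u2·a0=0.4788·10.798=5.170; a1+a2=3.760 < 5.170 ≤ a1+…+a3=6.028 → R3 fires; D=1 M=5 Z=11
Draw 8: a1=0.935, a2=2.425, a3=1.890, a4=3.520, a5=1.023, a0=9.793; τ=−ln(0.3559)/9.793=0.105 → t=0.832; u2·a0=0.5244·9.793=5.135; a1+a2=3.360 < 5.135 ≤ a1+…+a3=5.250 → R3 fires; D=1 M=4 Z=12
Draw 9: a1=1.020, a2=1.940, a3=1.512, a4=3.072, a5=1.116, a0=8.660; τ=−ln(0.5933)/8.660=0.060 → t=0.892; u2·a0=0.7681·8.660=6.652; a1+…+a3=4.472 < 6.652 ≤ a1+…+a4=7.544 → R4 fires; D=2 M=3 Z=12
Draw 10: a1=1.020, a2=2.910, a3=2.268, a4=2.304, a5=1.116, a0=9.618; τ=−ln(0.3754)/9.618=0.102 → t=0.994; u2·a0=0.0327·9.618=0.315 ≤ a1=1.020 → R1 fires; D=2 M=4 Z=11
Draw 11: a1=0.935, a2=3.880, a3=3.024, a4=2.816, a5=1.023, a0=11.678; τ=−ln(0.2586)/11.678=0.116 → t=1.110; u2·a0=0.9664·11.678=11.286; a1+…+a4=10.655 < 11.286 ≤ a1+…+a5=11.678 → R5 fires; D=2 M=5 Z=10
Draw 12: a1=0.850, a2=4.850, a3=3.780, a4=3.200, a5=0.930, a0=13.610; τ=−ln(0.1395)/13.610=0.145 → t=1.255; u2·a0=0.2357·13.610=3.208; a1=0.850 < 3.208 ≤ a1+a2=5.700 → R2 fires; D=1 M=5 Z=11
Draw 13: a1=0.935, a2=2.425, a3=1.890, a4=3.520, a5=1.023, a0=9.793; τ=−ln(0.8461)/9.793=0.017 → t=1.272; u2·a0=0.4599·9.793=4.504; a1+a2=3.360 < 4.504 ≤ a1+…+a3=5.250 → R3 fires; D=1 M=4 Z=12
Draw 14: a1=1.020, a2=1.940, a3=1.512, a4=3.072, a5=1.116, a0=8.660; τ=−ln(0.5866)/8.660=0.062 → t=1.333 > T=1.32: stop.
Read off M at T=1.32: 4

M at T = 4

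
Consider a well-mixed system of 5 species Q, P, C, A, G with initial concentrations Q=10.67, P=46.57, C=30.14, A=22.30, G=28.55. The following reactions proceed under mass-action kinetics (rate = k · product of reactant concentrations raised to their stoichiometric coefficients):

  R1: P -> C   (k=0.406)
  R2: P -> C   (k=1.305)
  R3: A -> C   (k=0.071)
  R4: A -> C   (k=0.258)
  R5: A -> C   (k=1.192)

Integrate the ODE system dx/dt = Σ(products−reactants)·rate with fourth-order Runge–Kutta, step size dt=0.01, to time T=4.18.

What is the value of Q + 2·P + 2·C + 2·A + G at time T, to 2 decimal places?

Value at T = 237.24

Check how each reaction changes W = Q + 2·P + 2·C + 2·A + G (weight of products minus weight of reactants):
R1: P -> C: (2·1) − (2·1) = 2 − 2 = 0
R2: P -> C: (2·1) − (2·1) = 2 − 2 = 0
R3: A -> C: (2·1) − (2·1) = 2 − 2 = 0
R4: A -> C: (2·1) − (2·1) = 2 − 2 = 0
R5: A -> C: (2·1) − (2·1) = 2 − 2 = 0
Every reaction leaves W unchanged, so W is conserved and no simulation is needed: W(T) = W(0) = 10.67 + 2·46.57 + 2·30.14 + 2·22.30 + 28.55 = 237.24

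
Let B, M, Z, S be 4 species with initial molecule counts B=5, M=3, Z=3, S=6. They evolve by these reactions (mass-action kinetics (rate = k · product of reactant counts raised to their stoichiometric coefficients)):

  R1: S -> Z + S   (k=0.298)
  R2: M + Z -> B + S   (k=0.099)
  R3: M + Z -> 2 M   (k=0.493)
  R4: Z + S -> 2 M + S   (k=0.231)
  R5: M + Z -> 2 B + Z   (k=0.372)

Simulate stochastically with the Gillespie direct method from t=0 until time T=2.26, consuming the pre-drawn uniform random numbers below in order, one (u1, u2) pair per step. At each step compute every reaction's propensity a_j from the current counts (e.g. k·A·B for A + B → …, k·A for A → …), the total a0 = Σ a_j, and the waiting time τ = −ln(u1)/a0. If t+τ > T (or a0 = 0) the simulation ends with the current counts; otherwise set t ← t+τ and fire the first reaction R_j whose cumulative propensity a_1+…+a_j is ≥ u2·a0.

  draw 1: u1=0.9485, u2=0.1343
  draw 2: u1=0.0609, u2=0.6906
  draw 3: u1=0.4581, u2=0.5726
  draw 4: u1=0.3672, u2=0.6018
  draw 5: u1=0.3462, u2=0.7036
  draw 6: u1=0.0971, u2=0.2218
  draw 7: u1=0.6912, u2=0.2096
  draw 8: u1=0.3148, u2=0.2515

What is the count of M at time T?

M at T = 6

t=0.000: B=5 M=3 Z=3 S=6
Draw 1: a1=1.788, a2=0.891, a3=4.437, a4=4.158, a5=3.348, a0=14.622; τ=−ln(0.9485)/14.622=0.004 → t=0.004; u2·a0=0.1343·14.622=1.964; a1=1.788 < 1.964 ≤ a1+a2=2.679 → R2 fires; B=6 M=2 Z=2 S=7
Draw 2: a1=2.086, a2=0.396, a3=1.972, a4=3.234, a5=1.488, a0=9.176; τ=−ln(0.0609)/9.176=0.305 → t=0.309; u2·a0=0.6906·9.176=6.337; a1+…+a3=4.454 < 6.337 ≤ a1+…+a4=7.688 → R4 fires; B=6 M=4 Z=1 S=7
Draw 3: a1=2.086, a2=0.396, a3=1.972, a4=1.617, a5=1.488, a0=7.559; τ=−ln(0.4581)/7.559=0.103 → t=0.412; u2·a0=0.5726·7.559=4.328; a1+a2=2.482 < 4.328 ≤ a1+…+a3=4.454 → R3 fires; B=6 M=5 Z=0 S=7
Draw 4: a1=2.086, a2=0.000, a3=0.000, a4=0.000, a5=0.000, a0=2.086; τ=−ln(0.3672)/2.086=0.480 → t=0.892; u2·a0=0.6018·2.086=1.255 ≤ a1=2.086 → R1 fires; B=6 M=5 Z=1 S=7
Draw 5: a1=2.086, a2=0.495, a3=2.465, a4=1.617, a5=1.860, a0=8.523; τ=−ln(0.3462)/8.523=0.124 → t=1.017; u2·a0=0.7036·8.523=5.997; a1+…+a3=5.046 < 5.997 ≤ a1+…+a4=6.663 → R4 fires; B=6 M=7 Z=0 S=7
Draw 6: a1=2.086, a2=0.000, a3=0.000, a4=0.000, a5=0.000, a0=2.086; τ=−ln(0.0971)/2.086=1.118 → t=2.135; u2·a0=0.2218·2.086=0.463 ≤ a1=2.086 → R1 fires; B=6 M=7 Z=1 S=7
Draw 7: a1=2.086, a2=0.693, a3=3.451, a4=1.617, a5=2.604, a0=10.451; τ=−ln(0.6912)/10.451=0.035 → t=2.170; u2·a0=0.2096·10.451=2.191; a1=2.086 < 2.191 ≤ a1+a2=2.779 → R2 fires; B=7 M=6 Z=0 S=8
Draw 8: a1=2.384, a2=0.000, a3=0.000, a4=0.000, a5=0.000, a0=2.384; τ=−ln(0.3148)/2.384=0.485 → t=2.655 > T=2.26: stop.
Read off M at T=2.26: 6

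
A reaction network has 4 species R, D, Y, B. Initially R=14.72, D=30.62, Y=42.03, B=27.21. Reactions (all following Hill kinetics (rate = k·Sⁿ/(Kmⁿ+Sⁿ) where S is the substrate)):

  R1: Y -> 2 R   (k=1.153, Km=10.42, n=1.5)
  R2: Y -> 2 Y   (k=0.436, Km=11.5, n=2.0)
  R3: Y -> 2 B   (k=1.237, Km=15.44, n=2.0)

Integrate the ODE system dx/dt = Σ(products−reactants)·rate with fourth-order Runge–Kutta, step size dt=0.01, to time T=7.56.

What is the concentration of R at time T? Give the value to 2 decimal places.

RK4 with dt=0.01: 756 steps to T=7.56. Trajectory (selected grid times):
t=0.00: R=14.72 D=30.62 Y=42.03 B=27.21
t=0.84: R=16.44 D=30.62 Y=40.60 B=29.03
t=1.68: R=18.15 D=30.62 Y=39.18 B=30.84
t=2.52: R=19.85 D=30.62 Y=37.77 B=32.63
t=3.36: R=21.53 D=30.62 Y=36.38 B=34.40
t=4.20: R=23.20 D=30.62 Y=35.00 B=36.15
t=5.04: R=24.86 D=30.62 Y=33.63 B=37.88
t=5.88: R=26.51 D=30.62 Y=32.28 B=39.58
t=6.72: R=28.14 D=30.62 Y=30.95 B=41.26
t=7.56: R=29.75 D=30.62 Y=29.64 B=42.91
Read off R at T=7.56: 29.75

R at T = 29.75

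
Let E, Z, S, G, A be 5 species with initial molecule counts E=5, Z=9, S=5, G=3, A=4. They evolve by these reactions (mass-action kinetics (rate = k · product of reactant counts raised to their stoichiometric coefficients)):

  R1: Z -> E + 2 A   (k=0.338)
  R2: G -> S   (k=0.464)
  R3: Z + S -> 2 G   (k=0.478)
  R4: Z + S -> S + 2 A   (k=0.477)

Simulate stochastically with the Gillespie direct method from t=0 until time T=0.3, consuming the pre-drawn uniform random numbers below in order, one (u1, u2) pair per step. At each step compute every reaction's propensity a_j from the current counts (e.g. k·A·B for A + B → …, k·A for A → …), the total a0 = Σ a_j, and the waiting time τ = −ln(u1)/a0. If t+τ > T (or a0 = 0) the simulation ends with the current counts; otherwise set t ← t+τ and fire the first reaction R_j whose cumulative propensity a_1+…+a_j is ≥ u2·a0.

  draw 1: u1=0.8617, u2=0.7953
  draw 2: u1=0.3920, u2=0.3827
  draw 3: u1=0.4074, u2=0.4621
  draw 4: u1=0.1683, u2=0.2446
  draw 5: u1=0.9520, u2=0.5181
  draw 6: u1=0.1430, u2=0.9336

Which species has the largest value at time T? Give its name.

Dominant species at T: G

t=0.000: E=5 Z=9 S=5 G=3 A=4
Draw 1: a1=3.042, a2=1.392, a3=21.510, a4=21.465, a0=47.409; τ=−ln(0.8617)/47.409=0.003 → t=0.003; u2·a0=0.7953·47.409=37.704; a1+…+a3=25.944 < 37.704 ≤ a1+…+a4=47.409 → R4 fires; E=5 Z=8 S=5 G=3 A=6
Draw 2: a1=2.704, a2=1.392, a3=19.120, a4=19.080, a0=42.296; τ=−ln(0.3920)/42.296=0.022 → t=0.025; u2·a0=0.3827·42.296=16.187; a1+a2=4.096 < 16.187 ≤ a1+…+a3=23.216 → R3 fires; E=5 Z=7 S=4 G=5 A=6
Draw 3: a1=2.366, a2=2.320, a3=13.384, a4=13.356, a0=31.426; τ=−ln(0.4074)/31.426=0.029 → t=0.054; u2·a0=0.4621·31.426=14.522; a1+a2=4.686 < 14.522 ≤ a1+…+a3=18.070 → R3 fires; E=5 Z=6 S=3 G=7 A=6
Draw 4: a1=2.028, a2=3.248, a3=8.604, a4=8.586, a0=22.466; τ=−ln(0.1683)/22.466=0.079 → t=0.133; u2·a0=0.2446·22.466=5.495; a1+a2=5.276 < 5.495 ≤ a1+…+a3=13.880 → R3 fires; E=5 Z=5 S=2 G=9 A=6
Draw 5: a1=1.690, a2=4.176, a3=4.780, a4=4.770, a0=15.416; τ=−ln(0.9520)/15.416=0.003 → t=0.136; u2·a0=0.5181·15.416=7.987; a1+a2=5.866 < 7.987 ≤ a1+…+a3=10.646 → R3 fires; E=5 Z=4 S=1 G=11 A=6
Draw 6: a1=1.352, a2=5.104, a3=1.912, a4=1.908, a0=10.276; τ=−ln(0.1430)/10.276=0.189 → t=0.326 > T=0.3: stop.
At T=0.3: E=5 Z=4 S=1 G=11 A=6; the largest is G.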